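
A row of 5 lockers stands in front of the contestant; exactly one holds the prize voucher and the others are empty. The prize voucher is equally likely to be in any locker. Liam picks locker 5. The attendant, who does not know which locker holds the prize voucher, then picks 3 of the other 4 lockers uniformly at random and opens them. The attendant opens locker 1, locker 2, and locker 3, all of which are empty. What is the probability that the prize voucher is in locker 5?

1/2

Consider each possible location of the prize voucher in turn.
If it is in any of lockers 1, 2, and 3 (prior 1/5 each): that locker was opened and seen not to hold the prize — ruled out; weight (1/5)·0 = 0 each.
If it is in either of lockers 4 and 5 (prior 1/5 each): the attendant picks exactly this set with probability 1/4 regardless, and none is the prize; weight (1/5)·(1/4) = 1/20 each.
The weights sum to 1/10.
So P(the prize voucher in locker 5 | the attendant opened locker 1, locker 2, and locker 3) = (1/20) / (1/10) = 1/2.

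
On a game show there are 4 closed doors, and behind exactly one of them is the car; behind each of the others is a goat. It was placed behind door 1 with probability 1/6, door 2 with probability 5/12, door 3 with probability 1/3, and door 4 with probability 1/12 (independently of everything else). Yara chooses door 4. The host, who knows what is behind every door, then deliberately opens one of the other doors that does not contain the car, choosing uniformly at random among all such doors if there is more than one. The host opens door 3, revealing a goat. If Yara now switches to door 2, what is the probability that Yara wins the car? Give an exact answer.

15/23

Condition on the true location of the car.
If it is behind door 1 (prior 1/6): the host has 2 equally likely choices, so probability 1/2; weight (1/6)·(1/2) = 1/12.
If it is behind door 2 (prior 5/12): the host has 2 equally likely choices, so probability 1/2; weight (5/12)·(1/2) = 5/24.
If it is behind door 3 (prior 1/3): the host opened door 3, so this case is ruled out; weight (1/3)·0 = 0.
If it is behind door 4 (prior 1/12): the host has 3 equally likely choices, so probability 1/3; weight (1/12)·(1/3) = 1/36.
The weights sum to 23/72.
So P(the car behind door 2 | the host opened door 3) = (5/24) / (23/72) = 15/23.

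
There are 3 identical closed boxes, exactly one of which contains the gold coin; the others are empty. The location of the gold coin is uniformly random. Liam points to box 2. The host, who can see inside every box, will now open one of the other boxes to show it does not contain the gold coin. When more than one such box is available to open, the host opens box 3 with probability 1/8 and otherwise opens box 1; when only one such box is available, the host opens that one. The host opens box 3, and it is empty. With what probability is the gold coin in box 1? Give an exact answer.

Consider each possible location of the gold coin in turn.
If it is in box 1 (prior 1/3): only box 3 is available, probability 1; weight (1/3)·1 = 1/3.
If it is in box 2 (prior 1/3): box 3 is available, opened with probability 1/8; weight (1/3)·(1/8) = 1/24.
If it is in box 3 (prior 1/3): the host opened box 3, so this case is ruled out; weight (1/3)·0 = 0.
The weights sum to 3/8.
So P(the gold coin in box 1 | the host opened box 3) = (1/3) / (3/8) = 8/9.

8/9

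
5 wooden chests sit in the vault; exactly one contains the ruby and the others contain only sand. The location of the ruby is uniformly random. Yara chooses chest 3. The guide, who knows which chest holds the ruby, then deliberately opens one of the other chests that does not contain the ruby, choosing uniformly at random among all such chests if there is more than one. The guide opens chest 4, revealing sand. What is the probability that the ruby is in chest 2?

Apply Bayes' rule, conditioning on where the ruby actually is.
If it is in any of chests 1, 2, and 5 (prior 1/5 each): the guide has 3 equally likely choices, so probability 1/3; weight (1/5)·(1/3) = 1/15 each.
If it is in chest 3 (prior 1/5): the guide has 4 equally likely choices, so probability 1/4; weight (1/5)·(1/4) = 1/20.
If it is in chest 4 (prior 1/5): the guide opened chest 4, so this case is ruled out; weight (1/5)·0 = 0.
The weights sum to 1/4.
So P(the ruby in chest 2 | the guide opened chest 4) = (1/15) / (1/4) = 4/15.

4/15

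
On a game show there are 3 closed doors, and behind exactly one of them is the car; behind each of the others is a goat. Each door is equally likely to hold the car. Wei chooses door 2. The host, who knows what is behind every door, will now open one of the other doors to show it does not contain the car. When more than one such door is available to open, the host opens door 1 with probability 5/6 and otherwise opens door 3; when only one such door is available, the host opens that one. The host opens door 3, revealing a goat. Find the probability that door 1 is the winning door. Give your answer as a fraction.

Consider each possible location of the car in turn.
If it is behind door 1 (prior 1/3): only door 3 is available, probability 1; weight (1/3)·1 = 1/3.
If it is behind door 2 (prior 1/3): door 1 is available but not opened, probability 1/6; weight (1/3)·(1/6) = 1/18.
If it is behind door 3 (prior 1/3): the host opened door 3, so this case is ruled out; weight (1/3)·0 = 0.
The weights sum to 7/18.
So P(the car behind door 1 | the host opened door 3) = (1/3) / (7/18) = 6/7.

6/7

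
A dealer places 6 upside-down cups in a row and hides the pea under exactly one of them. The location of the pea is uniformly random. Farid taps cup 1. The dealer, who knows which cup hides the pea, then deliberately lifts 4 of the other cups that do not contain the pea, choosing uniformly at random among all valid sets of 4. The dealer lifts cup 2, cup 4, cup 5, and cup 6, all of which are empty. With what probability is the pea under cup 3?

5/6

Condition on the true location of the pea.
If it is under cup 1 (prior 1/6): the dealer has 5 equally likely choices, so probability 1/5; weight (1/6)·(1/5) = 1/30.
If it is under any of cups 2, 4, 5, and 6 (prior 1/6 each): that cup was opened and seen not to hold the prize — ruled out; weight (1/6)·0 = 0 each.
If it is under cup 3 (prior 1/6): the dealer has no choice, probability 1; weight (1/6)·1 = 1/6.
The weights sum to 1/5.
So P(the pea under cup 3 | the dealer opened cup 2, cup 4, cup 5, and cup 6) = (1/6) / (1/5) = 5/6.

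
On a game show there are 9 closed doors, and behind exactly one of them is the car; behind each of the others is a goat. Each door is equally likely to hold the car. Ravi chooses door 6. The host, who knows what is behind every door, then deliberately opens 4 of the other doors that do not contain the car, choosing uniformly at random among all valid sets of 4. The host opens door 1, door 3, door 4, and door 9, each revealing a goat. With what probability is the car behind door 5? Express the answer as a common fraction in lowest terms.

2/9

Condition on the true location of the car.
If it is behind any of doors 1, 3, 4, and 9 (prior 1/9 each): that door was opened and seen not to hold the prize — ruled out; weight (1/9)·0 = 0 each.
If it is behind any of doors 2, 5, 7, and 8 (prior 1/9 each): the host has 35 equally likely choices, so probability 1/35; weight (1/9)·(1/35) = 1/315 each.
If it is behind door 6 (prior 1/9): the host has 70 equally likely choices, so probability 1/70; weight (1/9)·(1/70) = 1/630.
The weights sum to 1/70.
So P(the car behind door 5 | the host opened door 1, door 3, door 4, and door 9) = (1/315) / (1/70) = 2/9.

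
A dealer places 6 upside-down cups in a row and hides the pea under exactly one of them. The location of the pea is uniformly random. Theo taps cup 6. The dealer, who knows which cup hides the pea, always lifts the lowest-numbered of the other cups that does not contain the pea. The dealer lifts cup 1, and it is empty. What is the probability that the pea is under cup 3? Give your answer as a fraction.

1/5

Condition on the true location of the pea.
If it is under cup 1 (prior 1/6): the dealer opened cup 1, so this case is ruled out; weight (1/6)·0 = 0.
If it is under any of cups 2, 3, 4, 5, and 6 (prior 1/6 each): cup 1 is the lowest-numbered option available, probability 1; weight (1/6)·1 = 1/6 each.
The weights sum to 5/6.
So P(the pea under cup 3 | the dealer opened cup 1) = (1/6) / (5/6) = 1/5.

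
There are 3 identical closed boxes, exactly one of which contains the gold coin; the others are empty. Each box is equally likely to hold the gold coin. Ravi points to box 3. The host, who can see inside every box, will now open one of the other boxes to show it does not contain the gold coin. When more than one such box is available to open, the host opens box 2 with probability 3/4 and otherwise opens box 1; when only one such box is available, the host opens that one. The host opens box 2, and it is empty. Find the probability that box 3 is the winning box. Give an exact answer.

Apply Bayes' rule, conditioning on where the gold coin actually is.
If it is in box 1 (prior 1/3): only box 2 is available, probability 1; weight (1/3)·1 = 1/3.
If it is in box 2 (prior 1/3): the host opened box 2, so this case is ruled out; weight (1/3)·0 = 0.
If it is in box 3 (prior 1/3): box 2 is available, opened with probability 3/4; weight (1/3)·(3/4) = 1/4.
The weights sum to 7/12.
So P(the gold coin in box 3 | the host opened box 2) = (1/4) / (7/12) = 3/7.

3/7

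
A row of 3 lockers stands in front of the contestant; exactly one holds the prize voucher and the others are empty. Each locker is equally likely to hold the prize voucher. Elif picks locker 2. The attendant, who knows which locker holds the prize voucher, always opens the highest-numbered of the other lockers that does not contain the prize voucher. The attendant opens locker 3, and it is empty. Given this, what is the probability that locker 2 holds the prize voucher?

Consider each possible location of the prize voucher in turn.
If it is in either of lockers 1 and 2 (prior 1/3 each): locker 3 is the highest-numbered option available, probability 1; weight (1/3)·1 = 1/3 each.
If it is in locker 3 (prior 1/3): the attendant opened locker 3, so this case is ruled out; weight (1/3)·0 = 0.
The weights sum to 2/3.
So P(the prize voucher in locker 2 | the attendant opened locker 3) = (1/3) / (2/3) = 1/2.

1/2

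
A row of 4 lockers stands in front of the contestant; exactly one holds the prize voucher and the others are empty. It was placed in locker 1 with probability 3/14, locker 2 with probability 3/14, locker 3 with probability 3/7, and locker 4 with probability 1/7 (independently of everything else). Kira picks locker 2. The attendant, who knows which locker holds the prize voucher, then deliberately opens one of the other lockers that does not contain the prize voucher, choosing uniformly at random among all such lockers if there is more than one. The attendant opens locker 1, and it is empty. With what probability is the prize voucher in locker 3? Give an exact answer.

Apply Bayes' rule, conditioning on where the prize voucher actually is.
If it is in locker 1 (prior 3/14): the attendant opened locker 1, so this case is ruled out; weight (3/14)·0 = 0.
If it is in locker 2 (prior 3/14): the attendant has 3 equally likely choices, so probability 1/3; weight (3/14)·(1/3) = 1/14.
If it is in locker 3 (prior 3/7): the attendant has 2 equally likely choices, so probability 1/2; weight (3/7)·(1/2) = 3/14.
If it is in locker 4 (prior 1/7): the attendant has 2 equally likely choices, so probability 1/2; weight (1/7)·(1/2) = 1/14.
The weights sum to 5/14.
So P(the prize voucher in locker 3 | the attendant opened locker 1) = (3/14) / (5/14) = 3/5.

3/5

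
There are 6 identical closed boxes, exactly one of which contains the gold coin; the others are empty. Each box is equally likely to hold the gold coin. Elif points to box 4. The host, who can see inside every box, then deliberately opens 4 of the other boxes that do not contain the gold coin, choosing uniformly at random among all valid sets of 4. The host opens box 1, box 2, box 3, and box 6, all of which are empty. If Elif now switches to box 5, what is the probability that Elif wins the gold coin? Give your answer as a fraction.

5/6

Apply Bayes' rule, conditioning on where the gold coin actually is.
If it is in any of boxes 1, 2, 3, and 6 (prior 1/6 each): that box was opened and seen not to hold the prize — ruled out; weight (1/6)·0 = 0 each.
If it is in box 4 (prior 1/6): the host has 5 equally likely choices, so probability 1/5; weight (1/6)·(1/5) = 1/30.
If it is in box 5 (prior 1/6): the host has no choice, probability 1; weight (1/6)·1 = 1/6.
The weights sum to 1/5.
So P(the gold coin in box 5 | the host opened box 1, box 2, box 3, and box 6) = (1/6) / (1/5) = 5/6.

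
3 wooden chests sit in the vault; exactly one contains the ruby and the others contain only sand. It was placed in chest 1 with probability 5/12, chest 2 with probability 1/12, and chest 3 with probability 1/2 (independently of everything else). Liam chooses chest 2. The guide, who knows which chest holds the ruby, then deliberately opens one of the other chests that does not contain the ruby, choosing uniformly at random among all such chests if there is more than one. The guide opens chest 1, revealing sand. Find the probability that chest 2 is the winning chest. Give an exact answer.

1/13

Consider each possible location of the ruby in turn.
If it is in chest 1 (prior 5/12): the guide opened chest 1, so this case is ruled out; weight (5/12)·0 = 0.
If it is in chest 2 (prior 1/12): the guide has 2 equally likely choices, so probability 1/2; weight (1/12)·(1/2) = 1/24.
If it is in chest 3 (prior 1/2): the guide has no choice, probability 1; weight (1/2)·1 = 1/2.
The weights sum to 13/24.
So P(the ruby in chest 2 | the guide opened chest 1) = (1/24) / (13/24) = 1/13.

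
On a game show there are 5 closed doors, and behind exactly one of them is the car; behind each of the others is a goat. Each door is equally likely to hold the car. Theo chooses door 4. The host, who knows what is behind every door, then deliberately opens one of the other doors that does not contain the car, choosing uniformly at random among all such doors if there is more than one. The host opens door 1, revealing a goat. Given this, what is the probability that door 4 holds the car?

Apply Bayes' rule, conditioning on where the car actually is.
If it is behind door 1 (prior 1/5): the host opened door 1, so this case is ruled out; weight (1/5)·0 = 0.
If it is behind any of doors 2, 3, and 5 (prior 1/5 each): the host has 3 equally likely choices, so probability 1/3; weight (1/5)·(1/3) = 1/15 each.
If it is behind door 4 (prior 1/5): the host has 4 equally likely choices, so probability 1/4; weight (1/5)·(1/4) = 1/20.
The weights sum to 1/4.
So P(the car behind door 4 | the host opened door 1) = (1/20) / (1/4) = 1/5.

1/5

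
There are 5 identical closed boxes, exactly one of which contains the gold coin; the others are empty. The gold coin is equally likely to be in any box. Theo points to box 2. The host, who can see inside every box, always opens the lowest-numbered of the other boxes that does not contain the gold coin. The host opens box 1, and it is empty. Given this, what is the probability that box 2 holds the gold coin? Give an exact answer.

1/4

Condition on the true location of the gold coin.
If it is in box 1 (prior 1/5): the host opened box 1, so this case is ruled out; weight (1/5)·0 = 0.
If it is in any of boxes 2, 3, 4, and 5 (prior 1/5 each): box 1 is the lowest-numbered option available, probability 1; weight (1/5)·1 = 1/5 each.
The weights sum to 4/5.
So P(the gold coin in box 2 | the host opened box 1) = (1/5) / (4/5) = 1/4.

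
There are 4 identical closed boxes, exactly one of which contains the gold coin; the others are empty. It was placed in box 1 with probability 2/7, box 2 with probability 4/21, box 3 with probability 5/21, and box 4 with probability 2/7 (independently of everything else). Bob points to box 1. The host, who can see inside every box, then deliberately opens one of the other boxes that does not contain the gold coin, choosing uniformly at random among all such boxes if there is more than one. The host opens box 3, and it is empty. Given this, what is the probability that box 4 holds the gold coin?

3/7

Apply Bayes' rule, conditioning on where the gold coin actually is.
If it is in box 1 (prior 2/7): the host has 3 equally likely choices, so probability 1/3; weight (2/7)·(1/3) = 2/21.
If it is in box 2 (prior 4/21): the host has 2 equally likely choices, so probability 1/2; weight (4/21)·(1/2) = 2/21.
If it is in box 3 (prior 5/21): the host opened box 3, so this case is ruled out; weight (5/21)·0 = 0.
If it is in box 4 (prior 2/7): the host has 2 equally likely choices, so probability 1/2; weight (2/7)·(1/2) = 1/7.
The weights sum to 1/3.
So P(the gold coin in box 4 | the host opened box 3) = (1/7) / (1/3) = 3/7.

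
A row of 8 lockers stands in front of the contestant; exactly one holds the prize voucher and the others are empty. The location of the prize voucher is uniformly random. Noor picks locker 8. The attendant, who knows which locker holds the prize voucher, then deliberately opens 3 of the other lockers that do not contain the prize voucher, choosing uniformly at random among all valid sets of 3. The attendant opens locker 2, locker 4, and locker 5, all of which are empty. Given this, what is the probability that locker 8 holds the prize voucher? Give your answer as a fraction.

1/8

Condition on the true location of the prize voucher.
If it is in any of lockers 1, 3, 6, and 7 (prior 1/8 each): the attendant has 20 equally likely choices, so probability 1/20; weight (1/8)·(1/20) = 1/160 each.
If it is in any of lockers 2, 4, and 5 (prior 1/8 each): that locker was opened and seen not to hold the prize — ruled out; weight (1/8)·0 = 0 each.
If it is in locker 8 (prior 1/8): the attendant has 35 equally likely choices, so probability 1/35; weight (1/8)·(1/35) = 1/280.
The weights sum to 1/35.
So P(the prize voucher in locker 8 | the attendant opened locker 2, locker 4, and locker 5) = (1/280) / (1/35) = 1/8.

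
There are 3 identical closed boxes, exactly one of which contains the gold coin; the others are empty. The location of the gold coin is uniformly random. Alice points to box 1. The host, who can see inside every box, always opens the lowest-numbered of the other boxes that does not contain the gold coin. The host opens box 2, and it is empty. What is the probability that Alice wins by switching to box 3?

1/2

Apply Bayes' rule, conditioning on where the gold coin actually is.
If it is in either of boxes 1 and 3 (prior 1/3 each): box 2 is the lowest-numbered option available, probability 1; weight (1/3)·1 = 1/3 each.
If it is in box 2 (prior 1/3): the host opened box 2, so this case is ruled out; weight (1/3)·0 = 0.
The weights sum to 2/3.
So P(the gold coin in box 3 | the host opened box 2) = (1/3) / (2/3) = 1/2.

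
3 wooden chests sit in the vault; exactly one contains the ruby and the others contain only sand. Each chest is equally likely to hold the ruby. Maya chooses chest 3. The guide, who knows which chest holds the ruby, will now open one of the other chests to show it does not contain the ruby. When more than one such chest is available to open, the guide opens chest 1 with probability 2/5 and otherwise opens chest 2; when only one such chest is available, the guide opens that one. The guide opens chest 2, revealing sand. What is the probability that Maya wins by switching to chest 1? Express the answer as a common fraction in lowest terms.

Apply Bayes' rule, conditioning on where the ruby actually is.
If it is in chest 1 (prior 1/3): only chest 2 is available, probability 1; weight (1/3)·1 = 1/3.
If it is in chest 2 (prior 1/3): the guide opened chest 2, so this case is ruled out; weight (1/3)·0 = 0.
If it is in chest 3 (prior 1/3): chest 1 is available but not opened, probability 3/5; weight (1/3)·(3/5) = 1/5.
The weights sum to 8/15.
So P(the ruby in chest 1 | the guide opened chest 2) = (1/3) / (8/15) = 5/8.

5/8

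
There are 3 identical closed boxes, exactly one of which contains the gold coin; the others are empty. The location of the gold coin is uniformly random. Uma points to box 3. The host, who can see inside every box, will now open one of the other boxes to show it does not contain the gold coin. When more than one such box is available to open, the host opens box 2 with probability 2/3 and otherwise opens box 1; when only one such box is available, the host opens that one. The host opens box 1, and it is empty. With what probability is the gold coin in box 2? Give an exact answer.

3/4

Consider each possible location of the gold coin in turn.
If it is in box 1 (prior 1/3): the host opened box 1, so this case is ruled out; weight (1/3)·0 = 0.
If it is in box 2 (prior 1/3): only box 1 is available, probability 1; weight (1/3)·1 = 1/3.
If it is in box 3 (prior 1/3): box 2 is available but not opened, probability 1/3; weight (1/3)·(1/3) = 1/9.
The weights sum to 4/9.
So P(the gold coin in box 2 | the host opened box 1) = (1/3) / (4/9) = 3/4.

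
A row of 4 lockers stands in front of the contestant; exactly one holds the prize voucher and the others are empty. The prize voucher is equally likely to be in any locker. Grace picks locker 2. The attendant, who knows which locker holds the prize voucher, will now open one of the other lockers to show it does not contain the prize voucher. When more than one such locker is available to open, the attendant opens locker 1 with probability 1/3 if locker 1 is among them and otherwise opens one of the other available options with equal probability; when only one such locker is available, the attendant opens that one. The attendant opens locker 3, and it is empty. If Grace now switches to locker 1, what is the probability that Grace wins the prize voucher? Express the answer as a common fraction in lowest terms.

Apply Bayes' rule, conditioning on where the prize voucher actually is.
If it is in locker 1 (prior 1/4): locker 1 holds the prize so is unavailable; the attendant chooses uniformly among the 2 others, probability 1/2; weight (1/4)·(1/2) = 1/8.
If it is in locker 2 (prior 1/4): locker 1 is available but not opened; locker 3 gets probability (1 − 1/3)/2 = 1/3; weight (1/4)·(1/3) = 1/12.
If it is in locker 3 (prior 1/4): the attendant opened locker 3, so this case is ruled out; weight (1/4)·0 = 0.
If it is in locker 4 (prior 1/4): locker 1 is available but not opened, probability 2/3; weight (1/4)·(2/3) = 1/6.
The weights sum to 3/8.
So P(the prize voucher in locker 1 | the attendant opened locker 3) = (1/8) / (3/8) = 1/3.

1/3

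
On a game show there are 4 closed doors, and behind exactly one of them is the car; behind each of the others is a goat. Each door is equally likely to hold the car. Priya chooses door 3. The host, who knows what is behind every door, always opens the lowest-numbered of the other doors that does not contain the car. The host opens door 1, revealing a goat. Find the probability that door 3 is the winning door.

Consider each possible location of the car in turn.
If it is behind door 1 (prior 1/4): the host opened door 1, so this case is ruled out; weight (1/4)·0 = 0.
If it is behind any of doors 2, 3, and 4 (prior 1/4 each): door 1 is the lowest-numbered option available, probability 1; weight (1/4)·1 = 1/4 each.
The weights sum to 3/4.
So P(the car behind door 3 | the host opened door 1) = (1/4) / (3/4) = 1/3.

1/3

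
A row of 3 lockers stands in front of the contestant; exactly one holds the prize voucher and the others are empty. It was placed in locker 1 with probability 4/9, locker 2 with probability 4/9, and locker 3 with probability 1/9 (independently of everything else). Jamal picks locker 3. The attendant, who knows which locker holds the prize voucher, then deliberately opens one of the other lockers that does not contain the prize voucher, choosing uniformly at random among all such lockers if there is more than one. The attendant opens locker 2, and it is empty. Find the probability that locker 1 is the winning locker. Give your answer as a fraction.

8/9

Condition on the true location of the prize voucher.
If it is in locker 1 (prior 4/9): the attendant has no choice, probability 1; weight (4/9)·1 = 4/9.
If it is in locker 2 (prior 4/9): the attendant opened locker 2, so this case is ruled out; weight (4/9)·0 = 0.
If it is in locker 3 (prior 1/9): the attendant has 2 equally likely choices, so probability 1/2; weight (1/9)·(1/2) = 1/18.
The weights sum to 1/2.
So P(the prize voucher in locker 1 | the attendant opened locker 2) = (4/9) / (1/2) = 8/9.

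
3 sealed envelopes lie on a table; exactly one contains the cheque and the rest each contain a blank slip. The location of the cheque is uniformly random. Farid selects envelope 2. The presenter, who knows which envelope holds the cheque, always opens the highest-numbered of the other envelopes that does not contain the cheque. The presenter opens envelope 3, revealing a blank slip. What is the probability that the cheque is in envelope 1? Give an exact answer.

Condition on the true location of the cheque.
If it is in either of envelopes 1 and 2 (prior 1/3 each): envelope 3 is the highest-numbered option available, probability 1; weight (1/3)·1 = 1/3 each.
If it is in envelope 3 (prior 1/3): the presenter opened envelope 3, so this case is ruled out; weight (1/3)·0 = 0.
The weights sum to 2/3.
So P(the cheque in envelope 1 | the presenter opened envelope 3) = (1/3) / (2/3) = 1/2.

1/2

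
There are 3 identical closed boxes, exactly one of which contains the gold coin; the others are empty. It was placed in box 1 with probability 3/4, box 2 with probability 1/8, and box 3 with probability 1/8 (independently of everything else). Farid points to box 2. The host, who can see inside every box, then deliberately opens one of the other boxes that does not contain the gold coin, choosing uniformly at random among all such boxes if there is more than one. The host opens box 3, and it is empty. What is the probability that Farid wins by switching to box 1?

12/13

Apply Bayes' rule, conditioning on where the gold coin actually is.
If it is in box 1 (prior 3/4): the host has no choice, probability 1; weight (3/4)·1 = 3/4.
If it is in box 2 (prior 1/8): the host has 2 equally likely choices, so probability 1/2; weight (1/8)·(1/2) = 1/16.
If it is in box 3 (prior 1/8): the host opened box 3, so this case is ruled out; weight (1/8)·0 = 0.
The weights sum to 13/16.
So P(the gold coin in box 1 | the host opened box 3) = (3/4) / (13/16) = 12/13.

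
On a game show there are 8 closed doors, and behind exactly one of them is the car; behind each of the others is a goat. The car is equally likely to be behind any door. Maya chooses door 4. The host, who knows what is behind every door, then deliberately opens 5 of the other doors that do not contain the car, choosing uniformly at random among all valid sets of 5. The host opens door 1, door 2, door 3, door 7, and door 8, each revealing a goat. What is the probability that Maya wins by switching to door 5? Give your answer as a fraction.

7/16

Consider each possible location of the car in turn.
If it is behind any of doors 1, 2, 3, 7, and 8 (prior 1/8 each): that door was opened and seen not to hold the prize — ruled out; weight (1/8)·0 = 0 each.
If it is behind door 4 (prior 1/8): the host has 21 equally likely choices, so probability 1/21; weight (1/8)·(1/21) = 1/168.
If it is behind either of doors 5 and 6 (prior 1/8 each): the host has 6 equally likely choices, so probability 1/6; weight (1/8)·(1/6) = 1/48 each.
The weights sum to 1/21.
So P(the car behind door 5 | the host opened door 1, door 2, door 3, door 7, and door 8) = (1/48) / (1/21) = 7/16.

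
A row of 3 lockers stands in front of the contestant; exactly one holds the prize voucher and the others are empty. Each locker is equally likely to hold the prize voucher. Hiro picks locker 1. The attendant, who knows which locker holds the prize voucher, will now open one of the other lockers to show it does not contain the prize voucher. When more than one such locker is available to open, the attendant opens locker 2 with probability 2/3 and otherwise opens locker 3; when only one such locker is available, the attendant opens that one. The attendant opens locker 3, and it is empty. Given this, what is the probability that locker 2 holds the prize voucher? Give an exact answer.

3/4

Condition on the true location of the prize voucher.
If it is in locker 1 (prior 1/3): locker 2 is available but not opened, probability 1/3; weight (1/3)·(1/3) = 1/9.
If it is in locker 2 (prior 1/3): only locker 3 is available, probability 1; weight (1/3)·1 = 1/3.
If it is in locker 3 (prior 1/3): the attendant opened locker 3, so this case is ruled out; weight (1/3)·0 = 0.
The weights sum to 4/9.
So P(the prize voucher in locker 2 | the attendant opened locker 3) = (1/3) / (4/9) = 3/4.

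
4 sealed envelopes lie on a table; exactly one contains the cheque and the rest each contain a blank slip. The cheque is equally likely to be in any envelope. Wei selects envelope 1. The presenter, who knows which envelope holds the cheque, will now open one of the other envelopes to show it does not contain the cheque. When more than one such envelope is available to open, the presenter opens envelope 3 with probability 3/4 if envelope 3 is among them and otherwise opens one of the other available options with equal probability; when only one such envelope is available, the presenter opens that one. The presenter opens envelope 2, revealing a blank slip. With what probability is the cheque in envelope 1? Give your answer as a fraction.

1/7

Apply Bayes' rule, conditioning on where the cheque actually is.
If it is in envelope 1 (prior 1/4): envelope 3 is available but not opened; envelope 2 gets probability (1 − 3/4)/2 = 1/8; weight (1/4)·(1/8) = 1/32.
If it is in envelope 2 (prior 1/4): the presenter opened envelope 2, so this case is ruled out; weight (1/4)·0 = 0.
If it is in envelope 3 (prior 1/4): envelope 3 holds the prize so is unavailable; the presenter chooses uniformly among the 2 others, probability 1/2; weight (1/4)·(1/2) = 1/8.
If it is in envelope 4 (prior 1/4): envelope 3 is available but not opened, probability 1/4; weight (1/4)·(1/4) = 1/16.
The weights sum to 7/32.
So P(the cheque in envelope 1 | the presenter opened envelope 2) = (1/32) / (7/32) = 1/7.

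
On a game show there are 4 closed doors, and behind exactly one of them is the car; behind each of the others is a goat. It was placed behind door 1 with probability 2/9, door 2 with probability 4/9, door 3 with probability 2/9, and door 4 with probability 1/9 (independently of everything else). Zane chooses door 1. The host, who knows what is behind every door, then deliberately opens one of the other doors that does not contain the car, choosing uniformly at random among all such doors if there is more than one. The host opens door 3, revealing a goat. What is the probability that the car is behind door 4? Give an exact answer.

3/19

Condition on the true location of the car.
If it is behind door 1 (prior 2/9): the host has 3 equally likely choices, so probability 1/3; weight (2/9)·(1/3) = 2/27.
If it is behind door 2 (prior 4/9): the host has 2 equally likely choices, so probability 1/2; weight (4/9)·(1/2) = 2/9.
If it is behind door 3 (prior 2/9): the host opened door 3, so this case is ruled out; weight (2/9)·0 = 0.
If it is behind door 4 (prior 1/9): the host has 2 equally likely choices, so probability 1/2; weight (1/9)·(1/2) = 1/18.
The weights sum to 19/54.
So P(the car behind door 4 | the host opened door 3) = (1/18) / (19/54) = 3/19.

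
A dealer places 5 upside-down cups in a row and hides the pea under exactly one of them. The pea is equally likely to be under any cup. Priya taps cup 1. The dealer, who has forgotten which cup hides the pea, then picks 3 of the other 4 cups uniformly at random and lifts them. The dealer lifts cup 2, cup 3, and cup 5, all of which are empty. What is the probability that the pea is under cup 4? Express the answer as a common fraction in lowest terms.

1/2

Because the dealer chose which cups to lift without knowing where the pea is, the choice is independent of the prize location. Learning that none of the 3 opened cups holds the pea simply rules out those 3 locations and leaves the remaining 2 cups still equally likely by symmetry.
So P(the pea under cup 4) = 1/2.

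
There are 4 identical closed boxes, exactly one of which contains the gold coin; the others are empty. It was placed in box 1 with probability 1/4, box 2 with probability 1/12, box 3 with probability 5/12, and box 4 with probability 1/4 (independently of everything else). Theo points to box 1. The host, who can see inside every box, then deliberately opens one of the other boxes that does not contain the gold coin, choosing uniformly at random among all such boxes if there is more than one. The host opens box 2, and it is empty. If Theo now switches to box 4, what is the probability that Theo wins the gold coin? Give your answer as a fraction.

3/10

Consider each possible location of the gold coin in turn.
If it is in box 1 (prior 1/4): the host has 3 equally likely choices, so probability 1/3; weight (1/4)·(1/3) = 1/12.
If it is in box 2 (prior 1/12): the host opened box 2, so this case is ruled out; weight (1/12)·0 = 0.
If it is in box 3 (prior 5/12): the host has 2 equally likely choices, so probability 1/2; weight (5/12)·(1/2) = 5/24.
If it is in box 4 (prior 1/4): the host has 2 equally likely choices, so probability 1/2; weight (1/4)·(1/2) = 1/8.
The weights sum to 5/12.
So P(the gold coin in box 4 | the host opened box 2) = (1/8) / (5/12) = 3/10.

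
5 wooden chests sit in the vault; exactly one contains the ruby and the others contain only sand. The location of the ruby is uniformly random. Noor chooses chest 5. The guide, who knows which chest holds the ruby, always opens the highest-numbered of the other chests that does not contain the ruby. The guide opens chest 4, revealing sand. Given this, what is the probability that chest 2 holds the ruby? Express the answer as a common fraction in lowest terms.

1/4

Consider each possible location of the ruby in turn.
If it is in any of chests 1, 2, 3, and 5 (prior 1/5 each): chest 4 is the highest-numbered option available, probability 1; weight (1/5)·1 = 1/5 each.
If it is in chest 4 (prior 1/5): the guide opened chest 4, so this case is ruled out; weight (1/5)·0 = 0.
The weights sum to 4/5.
So P(the ruby in chest 2 | the guide opened chest 4) = (1/5) / (4/5) = 1/4.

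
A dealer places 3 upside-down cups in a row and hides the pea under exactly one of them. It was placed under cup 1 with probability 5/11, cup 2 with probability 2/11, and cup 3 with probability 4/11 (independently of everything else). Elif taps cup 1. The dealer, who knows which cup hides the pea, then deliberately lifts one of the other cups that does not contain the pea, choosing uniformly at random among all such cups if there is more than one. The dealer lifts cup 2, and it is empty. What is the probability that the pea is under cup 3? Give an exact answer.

Consider each possible location of the pea in turn.
If it is under cup 1 (prior 5/11): the dealer has 2 equally likely choices, so probability 1/2; weight (5/11)·(1/2) = 5/22.
If it is under cup 2 (prior 2/11): the dealer opened cup 2, so this case is ruled out; weight (2/11)·0 = 0.
If it is under cup 3 (prior 4/11): the dealer has no choice, probability 1; weight (4/11)·1 = 4/11.
The weights sum to 13/22.
So P(the pea under cup 3 | the dealer opened cup 2) = (4/11) / (13/22) = 8/13.

8/13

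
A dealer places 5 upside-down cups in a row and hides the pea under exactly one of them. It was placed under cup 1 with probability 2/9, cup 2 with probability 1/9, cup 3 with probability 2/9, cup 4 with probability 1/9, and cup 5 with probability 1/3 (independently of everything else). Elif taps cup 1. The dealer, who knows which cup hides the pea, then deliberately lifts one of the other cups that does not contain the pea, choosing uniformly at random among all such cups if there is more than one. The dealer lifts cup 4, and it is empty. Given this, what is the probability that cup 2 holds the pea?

2/15

Apply Bayes' rule, conditioning on where the pea actually is.
If it is under cup 1 (prior 2/9): the dealer has 4 equally likely choices, so probability 1/4; weight (2/9)·(1/4) = 1/18.
If it is under cup 2 (prior 1/9): the dealer has 3 equally likely choices, so probability 1/3; weight (1/9)·(1/3) = 1/27.
If it is under cup 3 (prior 2/9): the dealer has 3 equally likely choices, so probability 1/3; weight (2/9)·(1/3) = 2/27.
If it is under cup 4 (prior 1/9): the dealer opened cup 4, so this case is ruled out; weight (1/9)·0 = 0.
If it is under cup 5 (prior 1/3): the dealer has 3 equally likely choices, so probability 1/3; weight (1/3)·(1/3) = 1/9.
The weights sum to 5/18.
So P(the pea under cup 2 | the dealer opened cup 4) = (1/27) / (5/18) = 2/15.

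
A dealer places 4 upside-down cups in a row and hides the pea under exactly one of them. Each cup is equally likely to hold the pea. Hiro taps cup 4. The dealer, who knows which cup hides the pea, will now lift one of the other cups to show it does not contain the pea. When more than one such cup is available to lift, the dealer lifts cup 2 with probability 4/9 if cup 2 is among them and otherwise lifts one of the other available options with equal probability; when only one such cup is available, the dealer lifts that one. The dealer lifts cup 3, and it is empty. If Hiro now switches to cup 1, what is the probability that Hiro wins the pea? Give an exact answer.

5/12

Consider each possible location of the pea in turn.
If it is under cup 1 (prior 1/4): cup 2 is available but not opened, probability 5/9; weight (1/4)·(5/9) = 5/36.
If it is under cup 2 (prior 1/4): cup 2 holds the prize so is unavailable; the dealer chooses uniformly among the 2 others, probability 1/2; weight (1/4)·(1/2) = 1/8.
If it is under cup 3 (prior 1/4): the dealer opened cup 3, so this case is ruled out; weight (1/4)·0 = 0.
If it is under cup 4 (prior 1/4): cup 2 is available but not opened; cup 3 gets probability (1 − 4/9)/2 = 5/18; weight (1/4)·(5/18) = 5/72.
The weights sum to 1/3.
So P(the pea under cup 1 | the dealer opened cup 3) = (5/36) / (1/3) = 5/12.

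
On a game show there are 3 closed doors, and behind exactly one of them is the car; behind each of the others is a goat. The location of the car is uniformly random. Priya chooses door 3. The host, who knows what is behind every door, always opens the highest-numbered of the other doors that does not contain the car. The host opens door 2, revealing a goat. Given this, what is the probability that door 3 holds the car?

Condition on the true location of the car.
If it is behind either of doors 1 and 3 (prior 1/3 each): door 2 is the highest-numbered option available, probability 1; weight (1/3)·1 = 1/3 each.
If it is behind door 2 (prior 1/3): the host opened door 2, so this case is ruled out; weight (1/3)·0 = 0.
The weights sum to 2/3.
So P(the car behind door 3 | the host opened door 2) = (1/3) / (2/3) = 1/2.

1/2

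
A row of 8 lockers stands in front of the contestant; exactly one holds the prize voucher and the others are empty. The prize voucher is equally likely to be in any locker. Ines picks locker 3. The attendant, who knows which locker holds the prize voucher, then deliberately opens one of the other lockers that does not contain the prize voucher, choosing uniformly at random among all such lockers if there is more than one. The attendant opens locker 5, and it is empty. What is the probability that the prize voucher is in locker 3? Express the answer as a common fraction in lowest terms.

Consider each possible location of the prize voucher in turn.
If it is in any of lockers 1, 2, 4, 6, 7, and 8 (prior 1/8 each): the attendant has 6 equally likely choices, so probability 1/6; weight (1/8)·(1/6) = 1/48 each.
If it is in locker 3 (prior 1/8): the attendant has 7 equally likely choices, so probability 1/7; weight (1/8)·(1/7) = 1/56.
If it is in locker 5 (prior 1/8): the attendant opened locker 5, so this case is ruled out; weight (1/8)·0 = 0.
The weights sum to 1/7.
So P(the prize voucher in locker 3 | the attendant opened locker 5) = (1/56) / (1/7) = 1/8.

1/8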